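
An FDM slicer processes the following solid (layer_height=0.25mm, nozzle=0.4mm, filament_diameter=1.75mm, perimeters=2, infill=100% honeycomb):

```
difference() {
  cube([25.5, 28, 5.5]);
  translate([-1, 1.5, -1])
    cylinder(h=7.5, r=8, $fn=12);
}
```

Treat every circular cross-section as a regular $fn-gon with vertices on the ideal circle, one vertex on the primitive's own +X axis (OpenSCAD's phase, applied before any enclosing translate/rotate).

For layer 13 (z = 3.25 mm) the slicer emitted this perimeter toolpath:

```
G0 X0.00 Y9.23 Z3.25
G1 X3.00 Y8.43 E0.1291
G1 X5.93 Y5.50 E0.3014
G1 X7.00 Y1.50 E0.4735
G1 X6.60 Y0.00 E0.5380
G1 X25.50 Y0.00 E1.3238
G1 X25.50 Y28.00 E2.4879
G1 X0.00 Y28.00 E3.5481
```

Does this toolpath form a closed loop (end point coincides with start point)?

Start point (G0): (0.00, 9.23). End point (last G1): the path does not return to the start — open.

no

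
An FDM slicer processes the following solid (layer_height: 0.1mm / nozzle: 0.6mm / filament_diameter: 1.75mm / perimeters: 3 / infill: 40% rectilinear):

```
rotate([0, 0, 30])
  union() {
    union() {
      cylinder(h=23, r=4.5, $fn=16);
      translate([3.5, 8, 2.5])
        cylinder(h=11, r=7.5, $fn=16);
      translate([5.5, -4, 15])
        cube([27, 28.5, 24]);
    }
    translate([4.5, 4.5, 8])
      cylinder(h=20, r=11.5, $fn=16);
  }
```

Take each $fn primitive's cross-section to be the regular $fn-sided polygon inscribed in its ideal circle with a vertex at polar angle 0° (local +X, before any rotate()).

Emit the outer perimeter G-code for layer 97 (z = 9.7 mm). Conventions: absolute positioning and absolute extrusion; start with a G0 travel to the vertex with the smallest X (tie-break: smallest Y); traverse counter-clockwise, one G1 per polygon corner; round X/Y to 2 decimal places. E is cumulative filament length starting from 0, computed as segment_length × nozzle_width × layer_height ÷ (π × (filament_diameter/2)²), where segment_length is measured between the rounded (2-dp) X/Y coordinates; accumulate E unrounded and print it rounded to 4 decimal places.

At z = 9.7 mm: the cylinder: section is a regular 16-gon, circumradius r=4.5; the r=7.5 cylinder at (3.5, 8) contributes a regular 16-gon of circumradius 7.5; the cube at (5.5, -4) does not reach this height (z outside [15, 39]); Combining (union): the regions partially overlap (shared area 16.35 mm²), so overlapping operands fuse into one piece — 1 connected region; the cylinder at (4.5, 4.5): section is a regular 16-gon, circumradius r=11.5; Taking the union: that combined region lies entirely inside the r=11.5 cylinder at (4.5, 4.5), so the union is just the r=11.5 cylinder at (4.5, 4.5) — 1 connected region; (whole slice rotated 30° about Z — lengths, areas and connectivity unchanged). The outline is a single polygon with 16 vertices. Extrusion per mm of travel: 0.6 × 0.1 / (π × 0.875²) = 0.024945. Accumulating E over each segment gives final E = 1.7909.

G0 X-9.75 Y4.65 Z9.70
G1 X-8.31 Y0.40 E0.1119
G1 X-5.35 Y-2.98 E0.2240
G1 X-1.33 Y-4.96 E0.3358
G1 X3.15 Y-5.25 E0.4478
G1 X7.40 Y-3.81 E0.5597
G1 X10.77 Y-0.85 E0.6716
G1 X12.76 Y3.17 E0.7835
G1 X13.05 Y7.65 E0.8955
G1 X11.61 Y11.90 E1.0074
G1 X8.65 Y15.27 E1.1193
G1 X4.62 Y17.26 E1.2314
G1 X0.15 Y17.55 E1.3432
G1 X-4.10 Y16.11 E1.4551
G1 X-7.48 Y13.15 E1.5672
G1 X-9.46 Y9.12 E1.6792
G1 X-9.75 Y4.65 E1.7909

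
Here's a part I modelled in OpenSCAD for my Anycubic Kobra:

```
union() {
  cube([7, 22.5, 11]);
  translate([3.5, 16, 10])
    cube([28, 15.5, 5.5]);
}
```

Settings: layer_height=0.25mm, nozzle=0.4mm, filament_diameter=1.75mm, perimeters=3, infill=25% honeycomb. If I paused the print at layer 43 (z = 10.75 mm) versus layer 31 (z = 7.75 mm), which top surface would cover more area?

Layer 43 (z = 10.75): the cube is present — its section is the full 7×22.5 rectangle (area 157.50 mm²); the 28×15.5 cube at (3.5, 16) contributes its full rectangle (area 434.00 mm²); Combining (union): the regions partially overlap — summed areas 591.50 mm² minus the doubly-counted overlap 22.75 mm² gives 568.75 mm² — area = 568.75 mm². So its area = 568.75 mm². Layer 31 (z = 7.75): the 7×22.5 cube contributes its full rectangle (area 157.50 mm²); the cube at (3.5, 16) is absent (z outside [10, 15.5]); Taking the union: only the 7×22.5 cube is present, so the union is just that shape — area = 157.50 mm². So its area = 157.50 mm². Layer 43 is larger (568.75 vs 157.50 mm²).

layer 43 (z = 10.75 mm)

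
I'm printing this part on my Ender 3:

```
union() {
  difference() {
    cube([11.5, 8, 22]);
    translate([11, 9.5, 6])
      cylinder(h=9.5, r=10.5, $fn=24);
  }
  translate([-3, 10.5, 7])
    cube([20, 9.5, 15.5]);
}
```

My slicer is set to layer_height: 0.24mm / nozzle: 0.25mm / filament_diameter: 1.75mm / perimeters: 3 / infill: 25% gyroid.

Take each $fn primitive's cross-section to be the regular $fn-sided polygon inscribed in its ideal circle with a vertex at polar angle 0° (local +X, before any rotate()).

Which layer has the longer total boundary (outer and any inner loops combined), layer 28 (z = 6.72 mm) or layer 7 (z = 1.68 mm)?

layer 7 (z = 1.68 mm)

Layer 28 (z = 6.72): the 11.5×8 cube contributes its full rectangle (perimeter 39.00 mm); the r=10.5 cylinder at (11, 9.5) contributes a regular 24-gon of circumradius 10.5 (perimeter = 2·24·10.500·sin(180°/24) = 65.79 mm); Subtracting the remaining from the first: starting from the 11.5×8 cube, the r=10.5 cylinder at (11, 9.5) partially overlaps it — only the 71.27 mm² overlap (of its 342.42 mm²) is removed, clipping the outline — boundary = 25.94 mm; the cube at (-3, 10.5) is not intersected at this z (z outside [7, 22.5]); Merging all regions: only that combined region is present, so the union is just that shape — boundary = 25.94 mm. So its perimeter = 25.94 mm. Layer 7 (z = 1.68): the cube is present — its section is the full 11.5×8 rectangle (perimeter 39.00 mm); the cylinder at (11, 9.5) is not intersected at this z (z outside [6, 15.5]); After the difference (first − rest): none of the subtracted shapes is present at this height, so the 11.5×8 cube is unchanged — boundary = 39.00 mm; the cube at (-3, 10.5) is not intersected at this z (z outside [7, 22.5]); Combining (union): only the result so far is present, so the union is just that shape — boundary = 39.00 mm. So its perimeter = 39.00 mm. Layer 7 is larger (39.00 vs 25.94 mm).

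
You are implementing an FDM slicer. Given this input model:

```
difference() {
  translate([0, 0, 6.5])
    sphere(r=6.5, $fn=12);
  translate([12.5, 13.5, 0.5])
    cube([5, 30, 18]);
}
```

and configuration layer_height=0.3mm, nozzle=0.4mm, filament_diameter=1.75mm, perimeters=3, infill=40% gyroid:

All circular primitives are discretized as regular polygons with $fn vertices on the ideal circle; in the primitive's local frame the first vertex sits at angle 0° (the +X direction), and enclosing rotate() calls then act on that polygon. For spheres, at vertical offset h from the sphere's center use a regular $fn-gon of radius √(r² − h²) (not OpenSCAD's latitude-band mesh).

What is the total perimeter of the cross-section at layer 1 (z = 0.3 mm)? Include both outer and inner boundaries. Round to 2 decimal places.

12.12 mm

At z = 0.3 mm: the r=6.5 sphere slices to a regular 12-gon of circumradius 1.952 (√(r²−h²) with h=6.2 from center) (perimeter = 2·12·1.952·sin(180°/12) = 12.12 mm); the cube at (12.5, 13.5) does not reach this height (z outside [0.5, 18.5]); Subtracting the remaining from the first: none of the subtracted shapes is present at this height, so the r=6.5 sphere is unchanged — boundary = 12.12 mm. Overall, the cross-section is a single solid region. Total boundary length (outer) = 12.12 mm.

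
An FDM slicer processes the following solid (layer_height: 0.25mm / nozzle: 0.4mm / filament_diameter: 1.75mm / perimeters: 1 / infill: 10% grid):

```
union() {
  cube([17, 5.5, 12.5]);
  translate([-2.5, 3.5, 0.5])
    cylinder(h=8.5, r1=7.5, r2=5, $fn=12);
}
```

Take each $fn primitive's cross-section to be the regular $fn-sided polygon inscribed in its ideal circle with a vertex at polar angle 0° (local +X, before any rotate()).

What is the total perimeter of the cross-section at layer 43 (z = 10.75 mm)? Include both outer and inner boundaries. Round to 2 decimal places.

45.00 mm

At z = 10.75 mm: the cube is present — its section is the full 17×5.5 rectangle (perimeter 45.00 mm); the cone at (-2.5, 3.5) is not intersected at this z (z outside [0.5, 9]); Taking the union: only the 17×5.5 cube is present, so the union is just that shape — boundary = 45.00 mm. Overall, the cross-section is a single solid region. Total boundary length (outer) = 45.00 mm.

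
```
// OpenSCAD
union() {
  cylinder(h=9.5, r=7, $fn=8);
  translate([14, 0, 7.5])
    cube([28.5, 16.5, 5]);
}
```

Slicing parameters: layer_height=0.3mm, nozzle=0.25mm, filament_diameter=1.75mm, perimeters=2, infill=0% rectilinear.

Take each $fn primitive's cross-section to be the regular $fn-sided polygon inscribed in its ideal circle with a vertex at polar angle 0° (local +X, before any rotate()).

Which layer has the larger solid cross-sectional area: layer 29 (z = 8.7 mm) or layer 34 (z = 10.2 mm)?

Layer 29 (z = 8.7): the cylinder: section is a regular 8-gon, circumradius r=7 (area = (8/2)·7.000²·sin(360°/8) = 138.59 mm²); the cube at (14, 0) is present — its section is the full 28.5×16.5 rectangle (area 470.25 mm²); Merging all regions: the 2 present regions are separate (no shared area or edge), so areas and boundary lengths simply add and each stays a separate island — area = 608.84 mm². So its area = 608.84 mm². Layer 34 (z = 10.2): the cylinder is not intersected at this z (z outside [0, 9.5]); the cube at (14, 0) (footprint 28.5×16.5) is included at this height (area 470.25 mm²); Taking the union: only the 28.5×16.5 cube at (14, 0) is present, so the union is just that shape — area = 470.25 mm². So its area = 470.25 mm². Layer 29 is larger (608.84 vs 470.25 mm²).

layer 29 (z = 8.7 mm)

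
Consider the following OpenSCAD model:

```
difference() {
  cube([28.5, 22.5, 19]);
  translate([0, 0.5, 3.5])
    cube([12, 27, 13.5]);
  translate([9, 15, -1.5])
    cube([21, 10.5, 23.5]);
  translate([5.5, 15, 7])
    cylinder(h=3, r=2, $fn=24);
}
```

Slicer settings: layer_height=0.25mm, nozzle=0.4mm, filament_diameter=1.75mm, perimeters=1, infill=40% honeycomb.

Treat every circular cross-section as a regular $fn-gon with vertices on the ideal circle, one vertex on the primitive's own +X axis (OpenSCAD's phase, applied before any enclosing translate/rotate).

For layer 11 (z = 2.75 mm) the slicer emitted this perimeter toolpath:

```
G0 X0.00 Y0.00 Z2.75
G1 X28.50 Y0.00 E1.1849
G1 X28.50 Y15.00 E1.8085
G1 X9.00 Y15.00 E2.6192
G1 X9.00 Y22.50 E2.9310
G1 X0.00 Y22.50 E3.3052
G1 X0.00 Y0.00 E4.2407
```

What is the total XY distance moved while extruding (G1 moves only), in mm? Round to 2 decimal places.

102.00 mm

Sum the Euclidean lengths of each G1 segment: total = 102.00 mm.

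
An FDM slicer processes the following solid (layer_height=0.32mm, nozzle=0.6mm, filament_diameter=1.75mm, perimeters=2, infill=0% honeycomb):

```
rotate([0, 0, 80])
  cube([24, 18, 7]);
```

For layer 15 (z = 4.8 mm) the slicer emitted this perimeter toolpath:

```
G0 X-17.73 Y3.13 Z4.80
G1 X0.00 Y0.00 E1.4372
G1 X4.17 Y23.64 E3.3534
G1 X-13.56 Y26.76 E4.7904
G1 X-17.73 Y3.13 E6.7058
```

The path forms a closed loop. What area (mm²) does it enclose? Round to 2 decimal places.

Apply the shoelace formula to the sequence of (X, Y) vertices; enclosed area = 432.08 mm².

432.08 mm²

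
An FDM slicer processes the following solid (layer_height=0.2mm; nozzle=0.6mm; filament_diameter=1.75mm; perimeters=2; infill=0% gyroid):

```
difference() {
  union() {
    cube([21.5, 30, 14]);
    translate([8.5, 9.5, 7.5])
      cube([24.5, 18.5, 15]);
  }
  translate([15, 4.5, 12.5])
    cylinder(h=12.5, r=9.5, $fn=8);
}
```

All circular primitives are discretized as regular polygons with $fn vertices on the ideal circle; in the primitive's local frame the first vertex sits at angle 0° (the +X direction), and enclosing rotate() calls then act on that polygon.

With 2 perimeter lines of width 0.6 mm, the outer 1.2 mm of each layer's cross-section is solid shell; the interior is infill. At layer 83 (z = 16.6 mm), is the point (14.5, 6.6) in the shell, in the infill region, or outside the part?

outside

At z = 16.6 mm: the cube is not intersected at this z (z outside [0, 14]); the cube at (8.5, 9.5) (footprint 24.5×18.5) is included at this height; Merging all regions: only the 24.5×18.5 cube at (8.5, 9.5) is present, so the union is just that shape — 1 connected region; the r=9.5 cylinder at (15, 4.5) gives a regular 8-gon of circumradius 9.5 (constant along its height); After the difference (first − rest): starting from the result so far, the r=9.5 cylinder at (15, 4.5) partially overlaps it — only the 41.99 mm² overlap (of its 255.27 mm²) is removed, clipping the outline — 1 connected region. Overall, the cross-section is a single solid region. The nearest boundary edge runs (15.00, 14.00)→(8.50, 11.31); distance from the point to it = 6.65 mm. The point is not inside any of the regions above, so it lies outside the cross-section (6.65 mm from the nearest boundary).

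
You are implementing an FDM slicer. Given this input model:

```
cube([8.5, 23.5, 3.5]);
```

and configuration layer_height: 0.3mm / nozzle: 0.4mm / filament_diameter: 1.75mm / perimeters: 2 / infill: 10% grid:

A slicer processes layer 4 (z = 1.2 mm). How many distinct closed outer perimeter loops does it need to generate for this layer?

At z = 1.2 mm: the cube is present — its section is the full 8.5×23.5 rectangle. The result has 1 disconnected region.

1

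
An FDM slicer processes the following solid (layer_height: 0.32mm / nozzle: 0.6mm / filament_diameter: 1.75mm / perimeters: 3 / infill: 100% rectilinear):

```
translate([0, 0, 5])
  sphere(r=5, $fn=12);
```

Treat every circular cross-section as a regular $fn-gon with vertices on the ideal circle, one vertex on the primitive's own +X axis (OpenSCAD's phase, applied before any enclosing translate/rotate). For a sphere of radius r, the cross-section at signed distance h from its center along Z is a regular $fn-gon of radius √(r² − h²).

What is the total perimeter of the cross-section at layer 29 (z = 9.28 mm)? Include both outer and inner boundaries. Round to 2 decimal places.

16.06 mm

At z = 9.28 mm: the r=5 sphere contributes a regular 12-gon of circumradius √(5²−4.28²) = 2.585 (perimeter = 2·12·2.585·sin(180°/12) = 16.06 mm). Overall, the cross-section is a single solid region. Total boundary length (outer) = 16.06 mm.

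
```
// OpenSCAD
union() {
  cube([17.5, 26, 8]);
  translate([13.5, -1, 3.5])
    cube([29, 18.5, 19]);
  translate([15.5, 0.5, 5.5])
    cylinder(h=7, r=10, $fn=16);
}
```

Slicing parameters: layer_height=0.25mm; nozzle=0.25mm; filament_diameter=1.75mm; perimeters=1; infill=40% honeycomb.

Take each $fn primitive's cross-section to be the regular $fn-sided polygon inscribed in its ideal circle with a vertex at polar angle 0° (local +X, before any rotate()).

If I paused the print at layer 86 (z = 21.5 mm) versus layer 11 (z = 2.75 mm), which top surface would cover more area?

Layer 86 (z = 21.5): the cube is not intersected at this z (z outside [0, 8]); the 29×18.5 cube at (13.5, -1) contributes its full rectangle (area 536.50 mm²); the cylinder at (15.5, 0.5) is absent (z outside [5.5, 12.5]); Merging all regions: only the 29×18.5 cube at (13.5, -1) is present, so the union is just that shape — area = 536.50 mm². So its area = 536.50 mm². Layer 11 (z = 2.75): the 17.5×26 cube contributes its full rectangle (area 455.00 mm²); the cube at (13.5, -1) is absent (z outside [3.5, 22.5]); the cylinder at (15.5, 0.5) does not reach this height (z outside [5.5, 12.5]); Combining (union): only the 17.5×26 cube is present, so the union is just that shape — area = 455.00 mm². So its area = 455.00 mm². Layer 86 is larger (536.50 vs 455.00 mm²).

layer 86 (z = 21.5 mm)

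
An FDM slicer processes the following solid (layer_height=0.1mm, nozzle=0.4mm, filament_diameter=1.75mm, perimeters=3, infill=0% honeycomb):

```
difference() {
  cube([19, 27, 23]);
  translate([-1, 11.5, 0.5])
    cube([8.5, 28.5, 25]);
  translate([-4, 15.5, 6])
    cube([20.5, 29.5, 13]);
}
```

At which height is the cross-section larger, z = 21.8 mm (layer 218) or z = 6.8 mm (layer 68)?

layer 218 (z = 21.8 mm)

Layer 218 (z = 21.8): the 19×27 cube contributes its full rectangle (area 513.00 mm²); the cube at (-1, 11.5) is present — its section is the full 8.5×28.5 rectangle (area 242.25 mm²); the cube at (-4, 15.5) is absent (z outside [6, 19]); Taking the first minus the rest: starting from the 19×27 cube (513.00 mm²), the 8.5×28.5 cube at (-1, 11.5) partially overlaps it — only the 116.25 mm² overlap (of its 242.25 mm²) is removed, clipping the outline — area = 396.75 mm². So its area = 396.75 mm². Layer 68 (z = 6.8): the cube (footprint 19×27) is included at this height (area 513.00 mm²); the 8.5×28.5 cube at (-1, 11.5) contributes its full rectangle (area 242.25 mm²); the 20.5×29.5 cube at (-4, 15.5) contributes its full rectangle (area 604.75 mm²); After the difference (first − rest): starting from the 19×27 cube (513.00 mm²), the 8.5×28.5 cube at (-1, 11.5) partially overlaps it — only the 116.25 mm² overlap (of its 242.25 mm²) is removed, clipping the outline; the 20.5×29.5 cube at (-4, 15.5) partially overlaps it — only the 103.50 mm² overlap (of its 604.75 mm²) is removed, clipping the outline — area = 293.25 mm². So its area = 293.25 mm². Layer 218 is larger (396.75 vs 293.25 mm²).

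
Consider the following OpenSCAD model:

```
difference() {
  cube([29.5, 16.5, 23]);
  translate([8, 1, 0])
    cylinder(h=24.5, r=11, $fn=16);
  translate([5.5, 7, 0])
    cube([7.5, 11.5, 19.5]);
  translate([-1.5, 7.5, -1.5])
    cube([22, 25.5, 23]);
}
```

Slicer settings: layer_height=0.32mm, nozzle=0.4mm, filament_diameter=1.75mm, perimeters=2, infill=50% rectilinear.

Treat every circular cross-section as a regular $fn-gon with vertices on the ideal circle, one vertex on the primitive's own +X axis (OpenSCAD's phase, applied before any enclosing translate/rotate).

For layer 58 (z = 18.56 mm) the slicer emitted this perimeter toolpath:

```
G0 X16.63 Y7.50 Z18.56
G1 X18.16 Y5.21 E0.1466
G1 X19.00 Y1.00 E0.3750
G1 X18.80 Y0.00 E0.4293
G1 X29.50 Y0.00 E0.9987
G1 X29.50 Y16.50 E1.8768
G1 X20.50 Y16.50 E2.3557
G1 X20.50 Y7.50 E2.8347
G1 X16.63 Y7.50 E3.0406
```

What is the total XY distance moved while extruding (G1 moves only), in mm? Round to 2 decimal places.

Sum the Euclidean lengths of each G1 segment: total = 57.14 mm.

57.14 mm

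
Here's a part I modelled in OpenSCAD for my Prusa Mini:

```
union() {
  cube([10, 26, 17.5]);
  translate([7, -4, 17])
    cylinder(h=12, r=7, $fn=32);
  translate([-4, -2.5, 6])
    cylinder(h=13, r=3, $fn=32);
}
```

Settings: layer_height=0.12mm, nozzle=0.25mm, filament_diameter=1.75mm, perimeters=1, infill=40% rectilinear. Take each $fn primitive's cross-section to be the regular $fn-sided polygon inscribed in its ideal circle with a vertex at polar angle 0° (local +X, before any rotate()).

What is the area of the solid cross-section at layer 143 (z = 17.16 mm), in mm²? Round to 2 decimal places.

420.83 mm²

At z = 17.16 mm: the cube is present — its section is the full 10×26 rectangle (area 260.00 mm²); the r=7 cylinder at (7, -4) contributes a regular 32-gon of circumradius 7 (area = (32/2)·7.000²·sin(360°/32) = 152.95 mm²); the r=3 cylinder at (-4, -2.5) contributes a regular 32-gon of circumradius 3 (area = (32/2)·3.000²·sin(360°/32) = 28.09 mm²); Merging all regions: the regions partially overlap — summed areas 441.04 mm² minus the doubly-counted overlap 20.21 mm² gives 420.83 mm² — area = 420.83 mm². Overall, the cross-section has 2 separate islands. Net area = 420.83 mm².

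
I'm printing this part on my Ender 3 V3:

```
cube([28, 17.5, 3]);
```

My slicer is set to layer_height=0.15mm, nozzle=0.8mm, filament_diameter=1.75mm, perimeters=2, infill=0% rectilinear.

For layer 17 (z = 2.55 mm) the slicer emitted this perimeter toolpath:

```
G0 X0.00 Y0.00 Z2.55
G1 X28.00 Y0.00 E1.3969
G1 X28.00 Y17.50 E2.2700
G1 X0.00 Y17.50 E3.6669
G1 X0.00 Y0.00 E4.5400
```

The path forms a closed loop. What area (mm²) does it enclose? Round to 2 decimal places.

Apply the shoelace formula to the sequence of (X, Y) vertices; enclosed area = 490.00 mm².

490.00 mm²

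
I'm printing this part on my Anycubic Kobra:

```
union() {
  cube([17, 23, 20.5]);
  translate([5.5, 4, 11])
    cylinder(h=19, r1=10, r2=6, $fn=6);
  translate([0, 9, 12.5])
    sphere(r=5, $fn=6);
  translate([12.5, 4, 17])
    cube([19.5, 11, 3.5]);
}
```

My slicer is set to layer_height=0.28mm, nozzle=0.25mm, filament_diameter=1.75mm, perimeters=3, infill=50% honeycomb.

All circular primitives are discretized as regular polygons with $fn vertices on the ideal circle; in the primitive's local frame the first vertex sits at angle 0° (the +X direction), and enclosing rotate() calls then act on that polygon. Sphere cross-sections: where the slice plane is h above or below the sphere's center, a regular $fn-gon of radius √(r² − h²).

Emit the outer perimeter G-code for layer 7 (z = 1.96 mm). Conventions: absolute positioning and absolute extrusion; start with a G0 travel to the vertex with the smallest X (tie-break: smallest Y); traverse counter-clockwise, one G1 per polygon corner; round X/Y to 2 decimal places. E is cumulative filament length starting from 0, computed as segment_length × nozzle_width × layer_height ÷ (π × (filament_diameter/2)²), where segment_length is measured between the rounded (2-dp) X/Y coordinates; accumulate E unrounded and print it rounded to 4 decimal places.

G0 X0.00 Y0.00 Z1.96
G1 X17.00 Y0.00 E0.4947
G1 X17.00 Y23.00 E1.1641
G1 X0.00 Y23.00 E1.6588
G1 X0.00 Y0.00 E2.3282

At z = 1.96 mm: the 17×23 cube contributes its full rectangle; the cone at (5.5, 4) does not reach this height (z outside [11, 30]); the sphere at (0, 9) does not reach this height (|z−center|=10.540 > r=5); the cube at (12.5, 4) does not reach this height (z outside [17, 20.5]); Taking the union: only the 17×23 cube is present, so the union is just that shape — 1 connected region. The outline is a single polygon with 4 vertices. Extrusion per mm of travel: 0.25 × 0.28 / (π × 0.875²) = 0.029103. Accumulating E over each segment gives final E = 2.3282.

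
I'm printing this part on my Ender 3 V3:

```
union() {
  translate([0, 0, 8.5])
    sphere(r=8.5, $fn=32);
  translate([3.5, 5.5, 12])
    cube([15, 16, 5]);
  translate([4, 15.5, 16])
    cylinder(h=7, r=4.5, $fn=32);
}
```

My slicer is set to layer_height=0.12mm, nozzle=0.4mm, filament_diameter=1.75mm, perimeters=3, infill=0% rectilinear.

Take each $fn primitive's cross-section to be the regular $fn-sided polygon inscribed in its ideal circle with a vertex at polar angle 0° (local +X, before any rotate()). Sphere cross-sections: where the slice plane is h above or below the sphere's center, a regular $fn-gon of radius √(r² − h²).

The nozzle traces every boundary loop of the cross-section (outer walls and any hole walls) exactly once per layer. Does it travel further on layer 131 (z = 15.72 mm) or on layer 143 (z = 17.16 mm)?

Layer 131 (z = 15.72): the r=8.5 sphere contributes a regular 32-gon of circumradius √(8.5²−7.22²) = 4.486 (perimeter = 2·32·4.486·sin(180°/32) = 28.14 mm); the cube at (3.5, 5.5) (footprint 15×16) is included at this height (perimeter 62.00 mm); the cylinder at (4, 15.5) is not intersected at this z (z outside [16, 23]); Merging all regions: the 2 present regions are separate (no shared area or edge), so areas and boundary lengths simply add and each stays a separate island — boundary = 90.14 mm. So its perimeter = 90.14 mm. Layer 143 (z = 17.16): the sphere is not intersected at this z (|z−center|=8.660 > r=8.5); the cube at (3.5, 5.5) does not reach this height (z outside [12, 17]); the r=4.5 cylinder at (4, 15.5) contributes a regular 32-gon of circumradius 4.5 (perimeter = 2·32·4.500·sin(180°/32) = 28.23 mm); Taking the union: only the r=4.5 cylinder at (4, 15.5) is present, so the union is just that shape — boundary = 28.23 mm. So its perimeter = 28.23 mm. Layer 131 is larger (90.14 vs 28.23 mm).

layer 131 (z = 15.72 mm)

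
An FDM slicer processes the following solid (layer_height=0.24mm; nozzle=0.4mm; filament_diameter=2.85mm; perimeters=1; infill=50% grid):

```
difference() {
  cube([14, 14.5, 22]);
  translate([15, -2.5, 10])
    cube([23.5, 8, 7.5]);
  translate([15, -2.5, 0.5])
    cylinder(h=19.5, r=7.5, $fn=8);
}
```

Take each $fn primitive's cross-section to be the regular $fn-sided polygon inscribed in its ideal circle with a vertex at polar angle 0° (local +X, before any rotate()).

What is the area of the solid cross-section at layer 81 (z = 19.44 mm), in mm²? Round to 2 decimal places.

185.47 mm²

At z = 19.44 mm: the 14×14.5 cube contributes its full rectangle (area 203.00 mm²); the cube at (15, -2.5) does not reach this height (z outside [10, 17.5]); the cylinder at (15, -2.5): section is a regular 8-gon, circumradius r=7.5 (area = (8/2)·7.500²·sin(360°/8) = 159.10 mm²); Subtracting the remaining from the first: starting from the 14×14.5 cube (203.00 mm²), the r=7.5 cylinder at (15, -2.5) partially overlaps it — only the 17.53 mm² overlap (of its 159.10 mm²) is removed, clipping the outline — area = 185.47 mm². Overall, the cross-section is a single solid region. Net area = 185.47 mm².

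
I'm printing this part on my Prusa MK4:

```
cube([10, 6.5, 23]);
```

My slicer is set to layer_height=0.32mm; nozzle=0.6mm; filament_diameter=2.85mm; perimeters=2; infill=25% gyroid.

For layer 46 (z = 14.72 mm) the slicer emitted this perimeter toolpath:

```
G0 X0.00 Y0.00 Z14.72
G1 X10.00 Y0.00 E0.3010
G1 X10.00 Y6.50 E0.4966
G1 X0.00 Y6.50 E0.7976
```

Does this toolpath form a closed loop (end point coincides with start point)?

no

Start point (G0): (0.00, 0.00). End point (last G1): the path does not return to the start — open.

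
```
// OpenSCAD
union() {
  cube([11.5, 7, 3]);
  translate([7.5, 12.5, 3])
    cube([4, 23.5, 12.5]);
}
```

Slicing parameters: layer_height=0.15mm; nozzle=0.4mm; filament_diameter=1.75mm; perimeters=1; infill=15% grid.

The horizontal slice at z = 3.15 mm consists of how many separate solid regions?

At z = 3.15 mm: the cube does not reach this height (z outside [0, 3]); the cube at (7.5, 12.5) is present — its section is the full 4×23.5 rectangle; Taking the union: only the 4×23.5 cube at (7.5, 12.5) is present, so the union is just that shape — 1 connected region. The result has 1 disconnected region.

1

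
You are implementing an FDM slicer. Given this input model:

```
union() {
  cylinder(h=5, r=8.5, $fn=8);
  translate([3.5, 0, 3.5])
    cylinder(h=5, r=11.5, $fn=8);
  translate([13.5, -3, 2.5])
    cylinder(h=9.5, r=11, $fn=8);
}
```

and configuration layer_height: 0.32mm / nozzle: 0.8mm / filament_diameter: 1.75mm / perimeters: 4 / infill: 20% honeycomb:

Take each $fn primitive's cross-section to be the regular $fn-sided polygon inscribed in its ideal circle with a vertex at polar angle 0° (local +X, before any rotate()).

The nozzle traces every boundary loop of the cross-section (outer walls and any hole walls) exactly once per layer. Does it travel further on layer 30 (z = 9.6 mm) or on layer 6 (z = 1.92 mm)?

Layer 30 (z = 9.6): the cylinder is not intersected at this z (z outside [0, 5]); the cylinder at (3.5, 0) is absent (z outside [3.5, 8.5]); the r=11 cylinder at (13.5, -3) gives a regular 8-gon of circumradius 11 (constant along its height) (perimeter = 2·8·11.000·sin(180°/8) = 67.35 mm); Taking the union: only the r=11 cylinder at (13.5, -3) is present, so the union is just that shape — boundary = 67.35 mm. So its perimeter = 67.35 mm. Layer 6 (z = 1.92): the r=8.5 cylinder gives a regular 8-gon of circumradius 8.5 (constant along its height) (perimeter = 2·8·8.500·sin(180°/8) = 52.04 mm); the cylinder at (3.5, 0) is not intersected at this z (z outside [3.5, 8.5]); the cylinder at (13.5, -3) does not reach this height (z outside [2.5, 12]); Merging all regions: only the r=8.5 cylinder is present, so the union is just that shape — boundary = 52.04 mm. So its perimeter = 52.04 mm. Layer 30 is larger (67.35 vs 52.04 mm).

layer 30 (z = 9.6 mm)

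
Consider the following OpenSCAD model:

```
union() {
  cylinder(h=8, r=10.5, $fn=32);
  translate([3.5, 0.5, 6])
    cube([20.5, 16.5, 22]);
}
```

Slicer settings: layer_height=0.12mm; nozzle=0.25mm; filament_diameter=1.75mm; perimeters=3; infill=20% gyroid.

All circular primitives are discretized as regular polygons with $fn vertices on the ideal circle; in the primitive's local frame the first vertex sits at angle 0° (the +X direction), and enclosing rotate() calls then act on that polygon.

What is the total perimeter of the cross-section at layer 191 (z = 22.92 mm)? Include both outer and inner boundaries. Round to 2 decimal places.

At z = 22.92 mm: the cylinder is not intersected at this z (z outside [0, 8]); the cube at (3.5, 0.5) (footprint 20.5×16.5) is included at this height (perimeter 74.00 mm); Combining (union): only the 20.5×16.5 cube at (3.5, 0.5) is present, so the union is just that shape — boundary = 74.00 mm. Overall, the cross-section is a single solid region. Total boundary length (outer) = 74.00 mm.

74.00 mm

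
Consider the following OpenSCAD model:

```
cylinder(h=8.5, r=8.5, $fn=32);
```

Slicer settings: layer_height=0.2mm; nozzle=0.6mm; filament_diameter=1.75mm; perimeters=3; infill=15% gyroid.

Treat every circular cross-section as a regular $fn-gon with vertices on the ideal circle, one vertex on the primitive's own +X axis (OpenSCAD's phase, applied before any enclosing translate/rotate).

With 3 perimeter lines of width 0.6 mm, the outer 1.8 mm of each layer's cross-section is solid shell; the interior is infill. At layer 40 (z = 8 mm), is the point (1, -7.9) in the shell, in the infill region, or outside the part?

At z = 8 mm: the r=8.5 cylinder gives a regular 32-gon of circumradius 8.5 (constant along its height). Overall, the cross-section is a single solid region. The nearest boundary edge runs (-0.00, -8.50)→(1.66, -8.34); distance from the point to it = 0.50 mm. The point is inside the cross-section, 0.50 mm from the nearest boundary — within the 1.8 mm shell band (3 × 0.6).

shell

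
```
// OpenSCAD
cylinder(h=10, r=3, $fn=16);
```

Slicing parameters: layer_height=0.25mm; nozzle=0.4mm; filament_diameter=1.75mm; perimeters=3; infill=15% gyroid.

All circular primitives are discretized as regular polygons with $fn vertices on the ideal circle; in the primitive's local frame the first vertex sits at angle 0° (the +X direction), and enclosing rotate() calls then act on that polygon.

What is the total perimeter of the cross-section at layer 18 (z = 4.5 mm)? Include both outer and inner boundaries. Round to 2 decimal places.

At z = 4.5 mm: the r=3 cylinder gives a regular 16-gon of circumradius 3 (constant along its height) (perimeter = 2·16·3.000·sin(180°/16) = 18.73 mm). Overall, the cross-section is a single solid region. Total boundary length (outer) = 18.73 mm.

18.73 mm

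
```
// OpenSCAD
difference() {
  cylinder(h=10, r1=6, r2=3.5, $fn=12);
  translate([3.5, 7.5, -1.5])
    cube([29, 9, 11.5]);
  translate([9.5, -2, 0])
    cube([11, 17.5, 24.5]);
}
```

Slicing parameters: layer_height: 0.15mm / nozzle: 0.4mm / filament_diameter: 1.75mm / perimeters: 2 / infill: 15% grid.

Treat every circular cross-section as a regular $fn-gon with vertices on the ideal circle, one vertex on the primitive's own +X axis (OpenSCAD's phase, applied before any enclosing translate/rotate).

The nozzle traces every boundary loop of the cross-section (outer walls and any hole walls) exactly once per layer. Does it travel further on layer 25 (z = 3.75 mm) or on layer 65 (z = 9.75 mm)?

layer 25 (z = 3.75 mm)

Layer 25 (z = 3.75): the cone: at t=0.375 of its height the radius interpolates to r₁+(r₂−r₁)t = 5.062, giving a regular 12-gon of that circumradius (perimeter = 2·12·5.062·sin(180°/12) = 31.45 mm); the cube at (3.5, 7.5) (footprint 29×9) is included at this height (perimeter 76.00 mm); the cube at (9.5, -2) (footprint 11×17.5) is included at this height (perimeter 57.00 mm); Taking the first minus the rest: starting from the cone, the 29×9 cube at (3.5, 7.5) misses the remaining region (no effect); the 11×17.5 cube at (9.5, -2) misses the remaining region (no effect) — boundary = 31.45 mm. So its perimeter = 31.45 mm. Layer 65 (z = 9.75): the cone: at t=0.975 of its height the radius interpolates to r₁+(r₂−r₁)t = 3.562, giving a regular 12-gon of that circumradius (perimeter = 2·12·3.562·sin(180°/12) = 22.13 mm); the cube at (3.5, 7.5) (footprint 29×9) is included at this height (perimeter 76.00 mm); the cube at (9.5, -2) (footprint 11×17.5) is included at this height (perimeter 57.00 mm); Taking the first minus the rest: starting from the cone, the 29×9 cube at (3.5, 7.5) misses the remaining region (no effect); the 11×17.5 cube at (9.5, -2) misses the remaining region (no effect) — boundary = 22.13 mm. So its perimeter = 22.13 mm. Layer 25 is larger (31.45 vs 22.13 mm).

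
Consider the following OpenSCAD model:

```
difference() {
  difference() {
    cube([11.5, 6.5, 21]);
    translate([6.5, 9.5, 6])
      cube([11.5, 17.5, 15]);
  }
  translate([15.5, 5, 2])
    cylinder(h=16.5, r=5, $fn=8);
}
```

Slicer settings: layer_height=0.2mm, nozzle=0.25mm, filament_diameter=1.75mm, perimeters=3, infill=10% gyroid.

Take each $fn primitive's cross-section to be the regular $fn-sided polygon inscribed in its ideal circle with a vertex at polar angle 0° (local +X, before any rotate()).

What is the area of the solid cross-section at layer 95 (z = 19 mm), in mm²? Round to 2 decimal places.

74.75 mm²

At z = 19 mm: the 11.5×6.5 cube contributes its full rectangle (area 74.75 mm²); the cube at (6.5, 9.5) is present — its section is the full 11.5×17.5 rectangle (area 201.25 mm²); Taking the first minus the rest: starting from the 11.5×6.5 cube (74.75 mm²), the 11.5×17.5 cube at (6.5, 9.5) misses the remaining region (no effect) — area = 74.75 mm²; the cylinder at (15.5, 5) does not reach this height (z outside [2, 18.5]); Subtracting the remaining from the first: none of the subtracted shapes is present at this height, so the result so far is unchanged — area = 74.75 mm². Overall, the cross-section is a single solid region. Net area = 74.75 mm².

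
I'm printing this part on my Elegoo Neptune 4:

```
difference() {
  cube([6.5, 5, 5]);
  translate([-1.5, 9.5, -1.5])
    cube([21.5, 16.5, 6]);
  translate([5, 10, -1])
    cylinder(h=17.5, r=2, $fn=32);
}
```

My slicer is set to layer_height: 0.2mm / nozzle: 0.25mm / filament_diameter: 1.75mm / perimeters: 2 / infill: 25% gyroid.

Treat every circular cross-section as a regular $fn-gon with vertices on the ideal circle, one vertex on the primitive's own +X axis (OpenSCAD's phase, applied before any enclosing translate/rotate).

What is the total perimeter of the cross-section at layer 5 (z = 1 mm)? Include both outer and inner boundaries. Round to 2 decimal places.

23.00 mm

At z = 1 mm: the 6.5×5 cube contributes its full rectangle (perimeter 23.00 mm); the cube at (-1.5, 9.5) is present — its section is the full 21.5×16.5 rectangle (perimeter 76.00 mm); the r=2 cylinder at (5, 10) gives a regular 32-gon of circumradius 2 (constant along its height) (perimeter = 2·32·2.000·sin(180°/32) = 12.55 mm); Subtracting the remaining from the first: starting from the 6.5×5 cube, the 21.5×16.5 cube at (-1.5, 9.5) misses the remaining region (no effect); the r=2 cylinder at (5, 10) misses the remaining region (no effect) — boundary = 23.00 mm. Overall, the cross-section is a single solid region. Total boundary length (outer) = 23.00 mm.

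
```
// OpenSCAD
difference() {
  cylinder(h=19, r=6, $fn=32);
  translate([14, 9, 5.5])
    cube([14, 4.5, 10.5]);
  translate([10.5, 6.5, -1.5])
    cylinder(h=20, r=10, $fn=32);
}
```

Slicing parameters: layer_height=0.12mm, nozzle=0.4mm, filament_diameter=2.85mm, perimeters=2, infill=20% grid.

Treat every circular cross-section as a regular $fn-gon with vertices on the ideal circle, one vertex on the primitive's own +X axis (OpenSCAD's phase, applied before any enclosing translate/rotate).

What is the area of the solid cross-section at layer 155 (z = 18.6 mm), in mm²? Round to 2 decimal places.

112.37 mm²

At z = 18.6 mm: the r=6 cylinder gives a regular 32-gon of circumradius 6 (constant along its height) (area = (32/2)·6.000²·sin(360°/32) = 112.37 mm²); the cube at (14, 9) is not intersected at this z (z outside [5.5, 16]); the cylinder at (10.5, 6.5) is not intersected at this z (z outside [-1.5, 18.5]); Subtracting the remaining from the first: none of the subtracted shapes is present at this height, so the r=6 cylinder is unchanged — area = 112.37 mm². Overall, the cross-section is a single solid region. Net area = 112.37 mm².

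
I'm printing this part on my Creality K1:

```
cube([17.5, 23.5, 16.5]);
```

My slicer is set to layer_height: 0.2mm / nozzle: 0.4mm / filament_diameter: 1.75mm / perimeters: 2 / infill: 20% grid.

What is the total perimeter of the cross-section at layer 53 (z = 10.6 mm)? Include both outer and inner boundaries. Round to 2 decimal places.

82.00 mm

At z = 10.6 mm: the 17.5×23.5 cube contributes its full rectangle (perimeter 82.00 mm). Overall, the cross-section is a single solid region. Total boundary length (outer) = 82.00 mm.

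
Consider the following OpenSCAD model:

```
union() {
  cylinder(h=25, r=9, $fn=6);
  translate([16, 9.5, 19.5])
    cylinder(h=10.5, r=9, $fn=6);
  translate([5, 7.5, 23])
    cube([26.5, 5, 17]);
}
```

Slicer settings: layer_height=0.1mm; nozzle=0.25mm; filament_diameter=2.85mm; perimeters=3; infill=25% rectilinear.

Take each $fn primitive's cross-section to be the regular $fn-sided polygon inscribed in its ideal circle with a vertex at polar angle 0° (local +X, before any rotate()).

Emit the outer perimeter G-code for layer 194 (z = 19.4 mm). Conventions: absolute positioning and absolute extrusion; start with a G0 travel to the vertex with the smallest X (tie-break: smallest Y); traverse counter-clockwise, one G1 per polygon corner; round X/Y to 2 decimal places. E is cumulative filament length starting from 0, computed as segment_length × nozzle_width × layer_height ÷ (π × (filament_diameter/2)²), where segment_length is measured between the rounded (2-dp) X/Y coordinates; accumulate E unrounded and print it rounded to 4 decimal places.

G0 X-9.00 Y0.00 Z19.40
G1 X-4.50 Y-7.79 E0.0353
G1 X4.50 Y-7.79 E0.0705
G1 X9.00 Y0.00 E0.1058
G1 X4.50 Y7.79 E0.1410
G1 X-4.50 Y7.79 E0.1763
G1 X-9.00 Y0.00 E0.2116

At z = 19.4 mm: the r=9 cylinder contributes a regular 6-gon of circumradius 9; the cylinder at (16, 9.5) is absent (z outside [19.5, 30]); the cube at (5, 7.5) is absent (z outside [23, 40]); Merging all regions: only the r=9 cylinder is present, so the union is just that shape — 1 connected region. The outline is a single polygon with 6 vertices. Extrusion per mm of travel: 0.25 × 0.1 / (π × 1.425²) = 0.003919. Accumulating E over each segment gives final E = 0.2116.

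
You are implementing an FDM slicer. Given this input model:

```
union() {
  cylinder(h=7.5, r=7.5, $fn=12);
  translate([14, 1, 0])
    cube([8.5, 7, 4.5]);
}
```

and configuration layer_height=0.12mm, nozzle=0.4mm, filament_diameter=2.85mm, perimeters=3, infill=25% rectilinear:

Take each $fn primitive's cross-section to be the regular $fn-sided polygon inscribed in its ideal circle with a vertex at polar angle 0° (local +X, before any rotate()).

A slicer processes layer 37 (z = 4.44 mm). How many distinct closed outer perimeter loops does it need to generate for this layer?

At z = 4.44 mm: the cylinder: section is a regular 12-gon, circumradius r=7.5; the cube at (14, 1) is present — its section is the full 8.5×7 rectangle; Taking the union: the 2 present regions are separate (no shared area or edge), so areas and boundary lengths simply add and each stays a separate island — 2 connected regions. The result has 2 disconnected regions.

2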